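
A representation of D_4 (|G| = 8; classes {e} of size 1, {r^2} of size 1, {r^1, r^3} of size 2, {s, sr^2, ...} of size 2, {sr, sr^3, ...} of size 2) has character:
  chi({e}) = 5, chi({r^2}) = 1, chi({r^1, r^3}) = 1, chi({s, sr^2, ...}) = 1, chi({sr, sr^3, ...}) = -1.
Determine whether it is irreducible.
Not irreducible (reducible): <chi, chi> = 4 > 1.

Details: <chi, chi> = (1/|G|) sum_C |C| * |chi(C)|^2 = (1/8)[1*|5|^2 + 1*|1|^2 + 2*|1|^2 + 2*|1|^2 + 2*|-1|^2]
  = (1/8)[(25) + (1) + (2) + (2) + (2)] = 32/8 = 4.
A character is irreducible iff <chi, chi> = 1, so this representation is reducible.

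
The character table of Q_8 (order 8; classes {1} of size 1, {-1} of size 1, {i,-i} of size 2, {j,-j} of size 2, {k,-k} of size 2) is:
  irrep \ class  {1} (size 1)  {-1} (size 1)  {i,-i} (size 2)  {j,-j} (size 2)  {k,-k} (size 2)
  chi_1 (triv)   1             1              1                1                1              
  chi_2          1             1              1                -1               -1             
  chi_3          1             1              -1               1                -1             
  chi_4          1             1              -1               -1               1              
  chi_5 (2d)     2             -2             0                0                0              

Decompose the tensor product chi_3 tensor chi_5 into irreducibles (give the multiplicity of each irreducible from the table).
chi_3 tensor chi_5 = chi_5 (all other irreducibles have multiplicity 0).

Derivation: The character of a tensor product is the pointwise product (chi_3 * chi_5)(C) = chi_3(C) * chi_5(C):
  {1}: (1)*(2), {-1}: (1)*(-2), {i,-i}: (-1)*(0), {j,-j}: (1)*(0), {k,-k}: (-1)*(0)
so (chi_3 * chi_5) takes values
  {1} -> 2, {-1} -> -2, {i,-i} -> 0, {j,-j} -> 0, {k,-k} -> 0.
Now take the inner product of this character with each irreducible chi from the table, <chi_3*chi_5, chi> = (1/8) sum_C |C| (chi_3*chi_5)(C) conj(chi(C)):
  <chi_3*chi_5, chi_1> = (1/8)[1*(2)*conj(1) + 1*(-2)*conj(1) + 2*(0)*conj(1) + 2*(0)*conj(1) + 2*(0)*conj(1)]
      = (1/8)[(2) + (-2) + (0) + (0) + (0)] = 0/8 = 0
  <chi_3*chi_5, chi_2> = (1/8)[1*(2)*conj(1) + 1*(-2)*conj(1) + 2*(0)*conj(1) + 2*(0)*conj(-1) + 2*(0)*conj(-1)]
      = (1/8)[(2) + (-2) + (0) + (0) + (0)] = 0/8 = 0
  <chi_3*chi_5, chi_3> = (1/8)[1*(2)*conj(1) + 1*(-2)*conj(1) + 2*(0)*conj(-1) + 2*(0)*conj(1) + 2*(0)*conj(-1)]
      = (1/8)[(2) + (-2) + (0) + (0) + (0)] = 0/8 = 0
  <chi_3*chi_5, chi_4> = (1/8)[1*(2)*conj(1) + 1*(-2)*conj(1) + 2*(0)*conj(-1) + 2*(0)*conj(-1) + 2*(0)*conj(1)]
      = (1/8)[(2) + (-2) + (0) + (0) + (0)] = 0/8 = 0
  <chi_3*chi_5, chi_5> = (1/8)[1*(2)*conj(2) + 1*(-2)*conj(-2) + 2*(0)*conj(0) + 2*(0)*conj(0) + 2*(0)*conj(0)]
      = (1/8)[(4) + (4) + (0) + (0) + (0)] = 8/8 = 1
Hence the multiplicities are chi_5: 1. Dimension check: dim(chi_3)*dim(chi_5) = 1*2 = 2 and sum (mult * dim) = 1*2 = 2.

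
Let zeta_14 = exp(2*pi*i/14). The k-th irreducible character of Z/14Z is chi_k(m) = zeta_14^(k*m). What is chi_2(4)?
chi_2(4) = zeta_14^8 = exp(-6*I*pi/7)

Working: chi_2(4) = zeta_14^(2*4) = zeta_14^8. Since zeta_14^14 = 1, this equals zeta_14^8 = exp(2*pi*i*8/14) = exp(-6*I*pi/7).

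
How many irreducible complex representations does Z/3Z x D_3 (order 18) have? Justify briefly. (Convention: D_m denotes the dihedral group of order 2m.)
9

Proof sketch: The number of irreducible complex representations of a finite group equals its number of conjugacy classes. For a direct product, #classes(G x H) = #classes(G) * #classes(H). Z/3Z has 3 classes (abelian), D_3 has 3 classes, so 3 * 3 = 9, so Z/3Z x D_3 (order 18) has exactly 9 irreducible complex representations.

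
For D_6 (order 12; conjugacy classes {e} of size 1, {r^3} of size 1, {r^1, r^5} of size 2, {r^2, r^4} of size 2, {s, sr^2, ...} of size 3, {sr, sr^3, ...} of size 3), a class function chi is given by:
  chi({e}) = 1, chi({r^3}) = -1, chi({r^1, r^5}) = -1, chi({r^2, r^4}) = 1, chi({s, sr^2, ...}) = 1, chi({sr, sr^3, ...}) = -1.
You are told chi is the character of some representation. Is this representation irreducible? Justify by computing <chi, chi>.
Irreducible: <chi, chi> = 1.

Reasoning: <chi, chi> = (1/|G|) sum_C |C| * |chi(C)|^2 = (1/12)[1*|1|^2 + 1*|-1|^2 + 2*|-1|^2 + 2*|1|^2 + 3*|1|^2 + 3*|-1|^2]
  = (1/12)[(1) + (1) + (2) + (2) + (3) + (3)] = 12/12 = 1.
A character is irreducible iff <chi, chi> = 1, so this representation is irreducible.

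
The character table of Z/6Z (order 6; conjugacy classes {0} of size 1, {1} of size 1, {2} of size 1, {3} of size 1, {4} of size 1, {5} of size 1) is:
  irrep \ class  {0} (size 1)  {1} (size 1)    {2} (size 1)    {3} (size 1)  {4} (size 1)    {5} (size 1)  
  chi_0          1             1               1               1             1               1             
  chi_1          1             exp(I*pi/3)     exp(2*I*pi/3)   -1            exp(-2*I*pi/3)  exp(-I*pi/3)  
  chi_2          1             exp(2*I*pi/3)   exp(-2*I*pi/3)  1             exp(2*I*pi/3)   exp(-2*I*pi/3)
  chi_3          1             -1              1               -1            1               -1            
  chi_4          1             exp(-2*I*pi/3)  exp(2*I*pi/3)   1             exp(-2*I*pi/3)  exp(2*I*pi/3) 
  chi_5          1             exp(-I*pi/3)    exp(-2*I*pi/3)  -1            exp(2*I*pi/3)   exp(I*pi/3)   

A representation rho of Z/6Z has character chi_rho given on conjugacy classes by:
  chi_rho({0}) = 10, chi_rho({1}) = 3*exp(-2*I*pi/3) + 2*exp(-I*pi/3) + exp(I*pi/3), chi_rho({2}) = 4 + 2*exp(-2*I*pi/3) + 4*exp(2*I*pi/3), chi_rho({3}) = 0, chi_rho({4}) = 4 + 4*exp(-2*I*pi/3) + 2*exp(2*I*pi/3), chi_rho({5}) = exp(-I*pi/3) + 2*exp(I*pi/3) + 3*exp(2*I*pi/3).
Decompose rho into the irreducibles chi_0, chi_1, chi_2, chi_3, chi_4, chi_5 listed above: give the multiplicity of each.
Multiplicities: chi_0: 2, chi_1: 1, chi_2: 0, chi_3: 2, chi_4: 3, chi_5: 2.

Explanation: Use <chi_rho, chi> = (1/|G|) sum_C |C| * chi_rho(C) * conj(chi(C)) with |G| = 6 for each irreducible chi in the table:
  <chi_rho, chi_0> = (1/6)[1*(10)*conj(1) + 1*(3*exp(-2*I*pi/3) + 2*exp(-I*pi/3) + exp(I*pi/3))*conj(1) + 1*(4 + 2*exp(-2*I*pi/3) + 4*exp(2*I*pi/3))*conj(1) + 1*(0)*conj(1) + 1*(4 + 4*exp(-2*I*pi/3) + 2*exp(2*I*pi/3))*conj(1) + 1*(exp(-I*pi/3) + 2*exp(I*pi/3) + 3*exp(2*I*pi/3))*conj(1)]
      = (1/6)[(10) + (3*exp(-2*I*pi/3) + 2*exp(-I*pi/3) + exp(I*pi/3)) + (4 + 2*exp(-2*I*pi/3) + 4*exp(2*I*pi/3)) + (0) + (4 + 4*exp(-2*I*pi/3) + 2*exp(2*I*pi/3)) + (exp(-I*pi/3) + 2*exp(I*pi/3) + 3*exp(2*I*pi/3))] = 12/6 = 2
  <chi_rho, chi_1> = (1/6)[1*(10)*conj(1) + 1*(3*exp(-2*I*pi/3) + 2*exp(-I*pi/3) + exp(I*pi/3))*conj(exp(I*pi/3)) + 1*(4 + 2*exp(-2*I*pi/3) + 4*exp(2*I*pi/3))*conj(exp(2*I*pi/3)) + 1*(0)*conj(-1) + 1*(4 + 4*exp(-2*I*pi/3) + 2*exp(2*I*pi/3))*conj(exp(-2*I*pi/3)) + 1*(exp(-I*pi/3) + 2*exp(I*pi/3) + 3*exp(2*I*pi/3))*conj(exp(-I*pi/3))]
      = (1/6)[(10) + (-2 + 2*exp(-2*I*pi/3)) + (4 + 4*exp(-2*I*pi/3) + 2*exp(2*I*pi/3)) + (0) + (4 + 2*exp(-2*I*pi/3) + 4*exp(2*I*pi/3)) + (-2 + 2*exp(2*I*pi/3))] = 6/6 = 1
  <chi_rho, chi_2> = (1/6)[1*(10)*conj(1) + 1*(3*exp(-2*I*pi/3) + 2*exp(-I*pi/3) + exp(I*pi/3))*conj(exp(2*I*pi/3)) + 1*(4 + 2*exp(-2*I*pi/3) + 4*exp(2*I*pi/3))*conj(exp(-2*I*pi/3)) + 1*(0)*conj(1) + 1*(4 + 4*exp(-2*I*pi/3) + 2*exp(2*I*pi/3))*conj(exp(2*I*pi/3)) + 1*(exp(-I*pi/3) + 2*exp(I*pi/3) + 3*exp(2*I*pi/3))*conj(exp(-2*I*pi/3))]
      = (1/6)[(10) + (-2 + exp(-I*pi/3) + 3*exp(2*I*pi/3)) + (-2) + (0) + (-2) + (-2 + 3*exp(-2*I*pi/3) + exp(I*pi/3))] = 0/6 = 0
  <chi_rho, chi_3> = (1/6)[1*(10)*conj(1) + 1*(3*exp(-2*I*pi/3) + 2*exp(-I*pi/3) + exp(I*pi/3))*conj(-1) + 1*(4 + 2*exp(-2*I*pi/3) + 4*exp(2*I*pi/3))*conj(1) + 1*(0)*conj(-1) + 1*(4 + 4*exp(-2*I*pi/3) + 2*exp(2*I*pi/3))*conj(1) + 1*(exp(-I*pi/3) + 2*exp(I*pi/3) + 3*exp(2*I*pi/3))*conj(-1)]
      = (1/6)[(10) + (-exp(I*pi/3) - 2*exp(-I*pi/3) - 3*exp(-2*I*pi/3)) + (4 + 2*exp(-2*I*pi/3) + 4*exp(2*I*pi/3)) + (0) + (4 + 4*exp(-2*I*pi/3) + 2*exp(2*I*pi/3)) + (-3*exp(2*I*pi/3) - 2*exp(I*pi/3) - exp(-I*pi/3))] = 12/6 = 2
  <chi_rho, chi_4> = (1/6)[1*(10)*conj(1) + 1*(3*exp(-2*I*pi/3) + 2*exp(-I*pi/3) + exp(I*pi/3))*conj(exp(-2*I*pi/3)) + 1*(4 + 2*exp(-2*I*pi/3) + 4*exp(2*I*pi/3))*conj(exp(2*I*pi/3)) + 1*(0)*conj(1) + 1*(4 + 4*exp(-2*I*pi/3) + 2*exp(2*I*pi/3))*conj(exp(-2*I*pi/3)) + 1*(exp(-I*pi/3) + 2*exp(I*pi/3) + 3*exp(2*I*pi/3))*conj(exp(2*I*pi/3))]
      = (1/6)[(10) + (2 + 2*exp(I*pi/3)) + (4 + 4*exp(-2*I*pi/3) + 2*exp(2*I*pi/3)) + (0) + (4 + 2*exp(-2*I*pi/3) + 4*exp(2*I*pi/3)) + (2 + 2*exp(-I*pi/3))] = 18/6 = 3
  <chi_rho, chi_5> = (1/6)[1*(10)*conj(1) + 1*(3*exp(-2*I*pi/3) + 2*exp(-I*pi/3) + exp(I*pi/3))*conj(exp(-I*pi/3)) + 1*(4 + 2*exp(-2*I*pi/3) + 4*exp(2*I*pi/3))*conj(exp(-2*I*pi/3)) + 1*(0)*conj(-1) + 1*(4 + 4*exp(-2*I*pi/3) + 2*exp(2*I*pi/3))*conj(exp(2*I*pi/3)) + 1*(exp(-I*pi/3) + 2*exp(I*pi/3) + 3*exp(2*I*pi/3))*conj(exp(I*pi/3))]
      = (1/6)[(10) + (2 + 3*exp(-I*pi/3) + exp(2*I*pi/3)) + (-2) + (0) + (-2) + (2 + exp(-2*I*pi/3) + 3*exp(I*pi/3))] = 12/6 = 2
(Exp terms are combined using exp(i*s)*conj(exp(i*t)) = exp(i*(s-t)), and sums of them are collapsed using the identity that for every m > 1 the m distinct m-th roots of unity sum to 0, e.g. 1 + exp(2*I*pi/3) + exp(-2*I*pi/3) = 0.)
Dimension check: dim(rho) = sum (mult * dim) = 2*1 + 1*1 + 0*1 + 2*1 + 3*1 + 2*1 = 10 = chi_rho(e) = 10.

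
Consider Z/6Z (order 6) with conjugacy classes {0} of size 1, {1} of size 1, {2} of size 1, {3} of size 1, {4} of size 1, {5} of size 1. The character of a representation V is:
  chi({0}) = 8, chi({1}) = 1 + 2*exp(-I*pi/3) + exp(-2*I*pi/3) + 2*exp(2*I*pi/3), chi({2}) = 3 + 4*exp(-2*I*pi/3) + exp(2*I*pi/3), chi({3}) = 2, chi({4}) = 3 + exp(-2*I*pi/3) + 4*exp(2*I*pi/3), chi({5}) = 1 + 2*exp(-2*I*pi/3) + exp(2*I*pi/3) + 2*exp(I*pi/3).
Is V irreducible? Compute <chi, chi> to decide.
Not irreducible (reducible): <chi, chi> = 14 > 1.

Explanation: <chi, chi> = (1/|G|) sum_C |C| * |chi(C)|^2 = (1/6)[1*|8|^2 + 1*|1 + 2*exp(-I*pi/3) + exp(-2*I*pi/3) + 2*exp(2*I*pi/3)|^2 + 1*|3 + 4*exp(-2*I*pi/3) + exp(2*I*pi/3)|^2 + 1*|2|^2 + 1*|3 + exp(-2*I*pi/3) + 4*exp(2*I*pi/3)|^2 + 1*|1 + 2*exp(-2*I*pi/3) + exp(2*I*pi/3) + 2*exp(I*pi/3)|^2]
  = (1/6)[(64) + (1) + (7) + (4) + (7) + (1)] = 84/6 = 14.
(Exp terms are combined using exp(i*s)*conj(exp(i*t)) = exp(i*(s-t)), and sums of them are collapsed using the identity that for every m > 1 the m distinct m-th roots of unity sum to 0, e.g. 1 + exp(2*I*pi/3) + exp(-2*I*pi/3) = 0.)
A character is irreducible iff <chi, chi> = 1, so this representation is reducible.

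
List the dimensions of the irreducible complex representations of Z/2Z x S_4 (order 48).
Dimensions: 1, 1, 1, 1, 2, 2, 3, 3, 3, 3

Working: There are 10 irreducibles (= number of conjugacy classes). Their dimensions d_i satisfy sum d_i^2 = |G| = 48: 1 + 1 + 1 + 1 + 4 + 4 + 9 + 9 + 9 + 9 = 48. (For the product with Z/2Z: each of the 2 1-dim characters of Z/2Z tensors with each irrep of S_4, giving 2 copies of each S_4-dimension.)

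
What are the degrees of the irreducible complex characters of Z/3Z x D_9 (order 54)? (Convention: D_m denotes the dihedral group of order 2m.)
Dimensions: 1, 1, 1, 1, 1, 1, 2, 2, 2, 2, 2, 2, 2, 2, 2, 2, 2, 2

Details: There are 18 irreducibles (= number of conjugacy classes). Their dimensions d_i satisfy sum d_i^2 = |G| = 54: 1 + 1 + 1 + 1 + 1 + 1 + 4 + 4 + 4 + 4 + 4 + 4 + 4 + 4 + 4 + 4 + 4 + 4 = 54. (For the product with Z/3Z: each of the 3 1-dim characters of Z/3Z tensors with each irrep of D_9, giving 3 copies of each D_9-dimension.)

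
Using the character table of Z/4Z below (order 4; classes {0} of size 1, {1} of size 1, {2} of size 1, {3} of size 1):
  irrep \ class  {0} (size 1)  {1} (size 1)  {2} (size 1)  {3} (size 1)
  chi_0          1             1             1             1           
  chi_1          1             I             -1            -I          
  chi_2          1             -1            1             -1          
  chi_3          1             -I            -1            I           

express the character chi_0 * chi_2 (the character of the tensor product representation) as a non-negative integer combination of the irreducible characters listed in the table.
chi_0 tensor chi_2 = chi_2 (all other irreducibles have multiplicity 0).

Details: The character of a tensor product is the pointwise product (chi_0 * chi_2)(C) = chi_0(C) * chi_2(C):
  {0}: (1)*(1), {1}: (1)*(-1), {2}: (1)*(1), {3}: (1)*(-1)
so (chi_0 * chi_2) takes values
  {0} -> 1, {1} -> -1, {2} -> 1, {3} -> -1.
Now take the inner product of this character with each irreducible chi from the table, <chi_0*chi_2, chi> = (1/4) sum_C |C| (chi_0*chi_2)(C) conj(chi(C)):
  <chi_0*chi_2, chi_0> = (1/4)[1*(1)*conj(1) + 1*(-1)*conj(1) + 1*(1)*conj(1) + 1*(-1)*conj(1)]
      = (1/4)[(1) + (-1) + (1) + (-1)] = 0/4 = 0
  <chi_0*chi_2, chi_1> = (1/4)[1*(1)*conj(1) + 1*(-1)*conj(I) + 1*(1)*conj(-1) + 1*(-1)*conj(-I)]
      = (1/4)[(1) + (I) + (-1) + (-I)] = 0/4 = 0
  <chi_0*chi_2, chi_2> = (1/4)[1*(1)*conj(1) + 1*(-1)*conj(-1) + 1*(1)*conj(1) + 1*(-1)*conj(-1)]
      = (1/4)[(1) + (1) + (1) + (1)] = 4/4 = 1
  <chi_0*chi_2, chi_3> = (1/4)[1*(1)*conj(1) + 1*(-1)*conj(-I) + 1*(1)*conj(-1) + 1*(-1)*conj(I)]
      = (1/4)[(1) + (-I) + (-1) + (I)] = 0/4 = 0
(Exp terms are combined using exp(i*s)*conj(exp(i*t)) = exp(i*(s-t)), and sums of them are collapsed using the identity that for every m > 1 the m distinct m-th roots of unity sum to 0, e.g. 1 + exp(2*I*pi/3) + exp(-2*I*pi/3) = 0.)
Hence the multiplicities are chi_2: 1. Dimension check: dim(chi_0)*dim(chi_2) = 1*1 = 1 and sum (mult * dim) = 1*1 = 1.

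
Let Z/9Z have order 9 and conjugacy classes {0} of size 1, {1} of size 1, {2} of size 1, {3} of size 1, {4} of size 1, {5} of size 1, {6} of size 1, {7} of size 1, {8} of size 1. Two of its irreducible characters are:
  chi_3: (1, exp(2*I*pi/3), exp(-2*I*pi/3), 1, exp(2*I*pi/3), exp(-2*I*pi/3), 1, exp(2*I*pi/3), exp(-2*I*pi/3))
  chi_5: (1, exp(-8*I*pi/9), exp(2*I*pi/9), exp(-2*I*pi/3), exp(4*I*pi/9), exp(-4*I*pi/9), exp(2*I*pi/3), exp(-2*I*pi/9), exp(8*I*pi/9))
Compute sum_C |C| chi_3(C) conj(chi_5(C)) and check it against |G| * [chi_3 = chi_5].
Sum = 0; so <chi_3, chi_5> = 0 (distinct irreducibles are orthogonal).

Derivation: Compute term by term over conjugacy classes (|C| * chi_3(C) * conj(chi_5(C))):
  1*(1)*conj(1) + 1*(exp(2*I*pi/3))*conj(exp(-8*I*pi/9)) + 1*(exp(-2*I*pi/3))*conj(exp(2*I*pi/9)) + 1*(1)*conj(exp(-2*I*pi/3)) + 1*(exp(2*I*pi/3))*conj(exp(4*I*pi/9)) + 1*(exp(-2*I*pi/3))*conj(exp(-4*I*pi/9)) + 1*(1)*conj(exp(2*I*pi/3)) + 1*(exp(2*I*pi/3))*conj(exp(-2*I*pi/9)) + 1*(exp(-2*I*pi/3))*conj(exp(8*I*pi/9))
  = (1) + (exp(-4*I*pi/9)) + (exp(-8*I*pi/9)) + (exp(2*I*pi/3)) + (exp(2*I*pi/9)) + (exp(-2*I*pi/9)) + (exp(-2*I*pi/3)) + (exp(8*I*pi/9)) + (exp(4*I*pi/9))
  = 0.
(Exp terms are combined using exp(i*s)*conj(exp(i*t)) = exp(i*(s-t)), and sums of them are collapsed using the identity that for every m > 1 the m distinct m-th roots of unity sum to 0, e.g. 1 + exp(2*I*pi/3) + exp(-2*I*pi/3) = 0.)
Dividing by |G| = 9 gives 0/9 = 0, matching the row-orthogonality relation <chi_3, chi_5> = [chi_3 = chi_5].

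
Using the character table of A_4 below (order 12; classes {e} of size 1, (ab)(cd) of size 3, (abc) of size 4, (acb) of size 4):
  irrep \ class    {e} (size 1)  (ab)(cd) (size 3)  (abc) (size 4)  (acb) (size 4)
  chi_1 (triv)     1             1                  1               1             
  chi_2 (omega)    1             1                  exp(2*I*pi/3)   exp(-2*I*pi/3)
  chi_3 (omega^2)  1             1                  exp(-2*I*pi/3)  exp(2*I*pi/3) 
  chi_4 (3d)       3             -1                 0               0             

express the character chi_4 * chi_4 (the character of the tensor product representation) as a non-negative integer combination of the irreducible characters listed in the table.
chi_4 tensor chi_4 = chi_1 + chi_2 + chi_3 + 2*chi_4 (all other irreducibles have multiplicity 0).

Argument: The character of a tensor product is the pointwise product (chi_4 * chi_4)(C) = chi_4(C) * chi_4(C):
  {e}: (3)*(3), (ab)(cd): (-1)*(-1), (abc): (0)*(0), (acb): (0)*(0)
so (chi_4 * chi_4) takes values
  {e} -> 9, (ab)(cd) -> 1, (abc) -> 0, (acb) -> 0.
Now take the inner product of this character with each irreducible chi from the table, <chi_4*chi_4, chi> = (1/12) sum_C |C| (chi_4*chi_4)(C) conj(chi(C)):
  <chi_4*chi_4, chi_1> = (1/12)[1*(9)*conj(1) + 3*(1)*conj(1) + 4*(0)*conj(1) + 4*(0)*conj(1)]
      = (1/12)[(9) + (3) + (0) + (0)] = 12/12 = 1
  <chi_4*chi_4, chi_2> = (1/12)[1*(9)*conj(1) + 3*(1)*conj(1) + 4*(0)*conj(exp(2*I*pi/3)) + 4*(0)*conj(exp(-2*I*pi/3))]
      = (1/12)[(9) + (3) + (0) + (0)] = 12/12 = 1
  <chi_4*chi_4, chi_3> = (1/12)[1*(9)*conj(1) + 3*(1)*conj(1) + 4*(0)*conj(exp(-2*I*pi/3)) + 4*(0)*conj(exp(2*I*pi/3))]
      = (1/12)[(9) + (3) + (0) + (0)] = 12/12 = 1
  <chi_4*chi_4, chi_4> = (1/12)[1*(9)*conj(3) + 3*(1)*conj(-1) + 4*(0)*conj(0) + 4*(0)*conj(0)]
      = (1/12)[(27) + (-3) + (0) + (0)] = 24/12 = 2
(Exp terms are combined using exp(i*s)*conj(exp(i*t)) = exp(i*(s-t)), and sums of them are collapsed using the identity that for every m > 1 the m distinct m-th roots of unity sum to 0, e.g. 1 + exp(2*I*pi/3) + exp(-2*I*pi/3) = 0.)
Hence the multiplicities are chi_1: 1, chi_2: 1, chi_3: 1, chi_4: 2. Dimension check: dim(chi_4)*dim(chi_4) = 3*3 = 9 and sum (mult * dim) = 1*1 + 1*1 + 1*1 + 2*3 = 9.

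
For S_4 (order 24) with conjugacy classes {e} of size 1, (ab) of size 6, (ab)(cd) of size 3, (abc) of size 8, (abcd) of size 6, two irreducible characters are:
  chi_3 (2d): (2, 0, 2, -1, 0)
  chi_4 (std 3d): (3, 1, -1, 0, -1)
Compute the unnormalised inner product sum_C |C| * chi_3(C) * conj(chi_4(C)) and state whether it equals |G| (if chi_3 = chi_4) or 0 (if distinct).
Sum = 0; so <chi_3, chi_4> = 0 (distinct irreducibles are orthogonal).

Derivation: Compute term by term over conjugacy classes (|C| * chi_3(C) * conj(chi_4(C))):
  1*(2)*conj(3) + 6*(0)*conj(1) + 3*(2)*conj(-1) + 8*(-1)*conj(0) + 6*(0)*conj(-1)
  = (6) + (0) + (-6) + (0) + (0)
  = 0.
Dividing by |G| = 24 gives 0/24 = 0, matching the row-orthogonality relation <chi_3, chi_4> = [chi_3 = chi_4].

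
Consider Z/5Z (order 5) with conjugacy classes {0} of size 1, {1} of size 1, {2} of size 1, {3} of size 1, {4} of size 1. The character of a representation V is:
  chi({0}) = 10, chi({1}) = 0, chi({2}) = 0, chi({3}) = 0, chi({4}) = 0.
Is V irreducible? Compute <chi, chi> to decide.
Not irreducible (reducible): <chi, chi> = 20 > 1.

Argument: <chi, chi> = (1/|G|) sum_C |C| * |chi(C)|^2 = (1/5)[1*|10|^2 + 1*|0|^2 + 1*|0|^2 + 1*|0|^2 + 1*|0|^2]
  = (1/5)[(100) + (0) + (0) + (0) + (0)] = 100/5 = 20.
(Exp terms are combined using exp(i*s)*conj(exp(i*t)) = exp(i*(s-t)), and sums of them are collapsed using the identity that for every m > 1 the m distinct m-th roots of unity sum to 0, e.g. 1 + exp(2*I*pi/3) + exp(-2*I*pi/3) = 0.)
A character is irreducible iff <chi, chi> = 1, so this representation is reducible.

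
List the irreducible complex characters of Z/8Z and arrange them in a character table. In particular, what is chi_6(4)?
Character table of Z/8Z (irreps indexed chi_0,...,chi_7 with chi_k(m) = zeta_8^(k*m), zeta_8 = exp(2*pi*i/8)):
  irrep \ class  {0} (size 1)  {1} (size 1)    {2} (size 1)  {3} (size 1)    {4} (size 1)  {5} (size 1)    {6} (size 1)  {7} (size 1)  
  chi_0          1             1               1             1               1             1               1             1             
  chi_1          1             exp(I*pi/4)     I             exp(3*I*pi/4)   -1            exp(-3*I*pi/4)  -I            exp(-I*pi/4)  
  chi_2          1             I               -1            -I              1             I               -1            -I            
  chi_3          1             exp(3*I*pi/4)   -I            exp(I*pi/4)     -1            exp(-I*pi/4)    I             exp(-3*I*pi/4)
  chi_4          1             -1              1             -1              1             -1              1             -1            
  chi_5          1             exp(-3*I*pi/4)  I             exp(-I*pi/4)    -1            exp(I*pi/4)     -I            exp(3*I*pi/4) 
  chi_6          1             -I              -1            I               1             -I              -1            I             
  chi_7          1             exp(-I*pi/4)    -I            exp(-3*I*pi/4)  -1            exp(3*I*pi/4)   I             exp(I*pi/4)   

Spot check: chi_6(4) = zeta_8^(6*4) = zeta_8^24 = 1.

Explanation: Z/8Z is abelian, so all 8 irreducible complex representations are 1-dimensional. They are given by chi_k(m) = zeta_8^(k*m) for k = 0,...,7. Row orthogonality: sum_m chi_k(m) conj(chi_l(m)) = 8 * [k = l].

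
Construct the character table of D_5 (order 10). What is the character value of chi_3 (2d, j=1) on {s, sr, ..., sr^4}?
Conjugacy classes: {e} of size 1, {r^1, r^4} of size 2, {r^2, r^3} of size 2, {s, sr, ..., sr^4} of size 5.
Character table:
  irrep \ class              {e} (size 1)  {r^1, r^4} (size 2)  {r^2, r^3} (size 2)  {s, sr, ..., sr^4} (size 5)
  chi_1 (triv)               1             1                    1                    1                          
  chi_2 (sign: r->1, s->-1)  1             1                    1                    -1                         
  chi_3 (2d, j=1)            2             -1/2 + sqrt(5)/2     -sqrt(5)/2 - 1/2     0                          
  chi_4 (2d, j=2)            2             -sqrt(5)/2 - 1/2     -1/2 + sqrt(5)/2     0                          

Spot check: chi_3 (2d, j=1) on {s, sr, ..., sr^4} = 0.

Argument: D_5 has order 2*5 = 10 with 4 conjugacy classes, hence 4 irreducibles. Sum of squared dims 1 + 1 + 4 + 4 = 10 = |G|. Linear characters come from the abelianisation; the 2-dimensional irreps have character r^k -> 2*cos(2*pi*j*k/5), reflections -> 0.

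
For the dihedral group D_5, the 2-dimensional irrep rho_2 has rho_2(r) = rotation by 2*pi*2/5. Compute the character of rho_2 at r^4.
chi_{rho_2}(r^4) = 2*cos(2*pi*2*4/5) = -sqrt(5)/2 - 1/2

Solution. rho_2(r^4) is rotation by angle 2*pi*2*4/5, whose trace is 2*cos(2*pi*2*4/5) = -sqrt(5)/2 - 1/2.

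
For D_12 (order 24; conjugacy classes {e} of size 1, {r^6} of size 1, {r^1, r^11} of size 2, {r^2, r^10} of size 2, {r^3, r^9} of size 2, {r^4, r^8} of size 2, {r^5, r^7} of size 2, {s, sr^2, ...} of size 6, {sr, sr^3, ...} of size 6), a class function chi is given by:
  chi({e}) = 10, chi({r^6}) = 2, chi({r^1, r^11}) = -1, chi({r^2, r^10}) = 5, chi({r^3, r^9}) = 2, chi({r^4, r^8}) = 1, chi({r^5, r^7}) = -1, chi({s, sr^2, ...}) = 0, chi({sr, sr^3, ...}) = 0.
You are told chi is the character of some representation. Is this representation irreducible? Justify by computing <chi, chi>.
Not irreducible (reducible): <chi, chi> = 7 > 1.

<chi, chi> = (1/|G|) sum_C |C| * |chi(C)|^2 = (1/24)[1*|10|^2 + 1*|2|^2 + 2*|-1|^2 + 2*|5|^2 + 2*|2|^2 + 2*|1|^2 + 2*|-1|^2 + 6*|0|^2 + 6*|0|^2]
  = (1/24)[(100) + (4) + (2) + (50) + (8) + (2) + (2) + (0) + (0)] = 168/24 = 7.
A character is irreducible iff <chi, chi> = 1, so this representation is reducible.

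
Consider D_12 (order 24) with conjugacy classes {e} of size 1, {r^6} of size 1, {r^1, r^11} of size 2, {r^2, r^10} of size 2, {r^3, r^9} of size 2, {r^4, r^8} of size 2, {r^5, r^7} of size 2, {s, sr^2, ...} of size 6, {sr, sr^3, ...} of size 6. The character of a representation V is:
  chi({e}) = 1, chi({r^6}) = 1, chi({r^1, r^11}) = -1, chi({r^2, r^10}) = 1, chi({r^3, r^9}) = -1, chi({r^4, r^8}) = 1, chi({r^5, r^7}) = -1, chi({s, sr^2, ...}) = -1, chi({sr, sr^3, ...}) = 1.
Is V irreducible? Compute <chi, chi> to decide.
Irreducible: <chi, chi> = 1.

Reasoning: <chi, chi> = (1/|G|) sum_C |C| * |chi(C)|^2 = (1/24)[1*|1|^2 + 1*|1|^2 + 2*|-1|^2 + 2*|1|^2 + 2*|-1|^2 + 2*|1|^2 + 2*|-1|^2 + 6*|-1|^2 + 6*|1|^2]
  = (1/24)[(1) + (1) + (2) + (2) + (2) + (2) + (2) + (6) + (6)] = 24/24 = 1.
A character is irreducible iff <chi, chi> = 1, so this representation is irreducible.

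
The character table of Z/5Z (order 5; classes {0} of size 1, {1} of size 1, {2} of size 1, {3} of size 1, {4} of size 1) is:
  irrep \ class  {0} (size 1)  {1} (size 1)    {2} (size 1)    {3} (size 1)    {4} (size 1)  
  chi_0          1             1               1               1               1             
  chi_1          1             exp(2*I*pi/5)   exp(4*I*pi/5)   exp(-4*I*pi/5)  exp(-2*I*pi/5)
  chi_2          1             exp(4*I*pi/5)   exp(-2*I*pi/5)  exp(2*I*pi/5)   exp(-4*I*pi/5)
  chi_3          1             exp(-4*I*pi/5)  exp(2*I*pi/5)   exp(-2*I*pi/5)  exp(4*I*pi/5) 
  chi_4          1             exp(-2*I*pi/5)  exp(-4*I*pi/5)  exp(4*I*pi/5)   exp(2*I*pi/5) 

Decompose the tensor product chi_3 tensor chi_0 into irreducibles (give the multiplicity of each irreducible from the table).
chi_3 tensor chi_0 = chi_3 (all other irreducibles have multiplicity 0).

Reasoning: The character of a tensor product is the pointwise product (chi_3 * chi_0)(C) = chi_3(C) * chi_0(C):
  {0}: (1)*(1), {1}: (exp(-4*I*pi/5))*(1), {2}: (exp(2*I*pi/5))*(1), {3}: (exp(-2*I*pi/5))*(1), {4}: (exp(4*I*pi/5))*(1)
so (chi_3 * chi_0) takes values
  {0} -> 1, {1} -> exp(-4*I*pi/5), {2} -> exp(2*I*pi/5), {3} -> exp(-2*I*pi/5), {4} -> exp(4*I*pi/5).
Now take the inner product of this character with each irreducible chi from the table, <chi_3*chi_0, chi> = (1/5) sum_C |C| (chi_3*chi_0)(C) conj(chi(C)):
  <chi_3*chi_0, chi_0> = (1/5)[1*(1)*conj(1) + 1*(exp(-4*I*pi/5))*conj(1) + 1*(exp(2*I*pi/5))*conj(1) + 1*(exp(-2*I*pi/5))*conj(1) + 1*(exp(4*I*pi/5))*conj(1)]
      = (1/5)[(1) + (exp(-4*I*pi/5)) + (exp(2*I*pi/5)) + (exp(-2*I*pi/5)) + (exp(4*I*pi/5))] = 0/5 = 0
  <chi_3*chi_0, chi_1> = (1/5)[1*(1)*conj(1) + 1*(exp(-4*I*pi/5))*conj(exp(2*I*pi/5)) + 1*(exp(2*I*pi/5))*conj(exp(4*I*pi/5)) + 1*(exp(-2*I*pi/5))*conj(exp(-4*I*pi/5)) + 1*(exp(4*I*pi/5))*conj(exp(-2*I*pi/5))]
      = (1/5)[(1) + (exp(4*I*pi/5)) + (exp(-2*I*pi/5)) + (exp(2*I*pi/5)) + (exp(-4*I*pi/5))] = 0/5 = 0
  <chi_3*chi_0, chi_2> = (1/5)[1*(1)*conj(1) + 1*(exp(-4*I*pi/5))*conj(exp(4*I*pi/5)) + 1*(exp(2*I*pi/5))*conj(exp(-2*I*pi/5)) + 1*(exp(-2*I*pi/5))*conj(exp(2*I*pi/5)) + 1*(exp(4*I*pi/5))*conj(exp(-4*I*pi/5))]
      = (1/5)[(1) + (exp(2*I*pi/5)) + (exp(4*I*pi/5)) + (exp(-4*I*pi/5)) + (exp(-2*I*pi/5))] = 0/5 = 0
  <chi_3*chi_0, chi_3> = (1/5)[1*(1)*conj(1) + 1*(exp(-4*I*pi/5))*conj(exp(-4*I*pi/5)) + 1*(exp(2*I*pi/5))*conj(exp(2*I*pi/5)) + 1*(exp(-2*I*pi/5))*conj(exp(-2*I*pi/5)) + 1*(exp(4*I*pi/5))*conj(exp(4*I*pi/5))]
      = (1/5)[(1) + (1) + (1) + (1) + (1)] = 5/5 = 1
  <chi_3*chi_0, chi_4> = (1/5)[1*(1)*conj(1) + 1*(exp(-4*I*pi/5))*conj(exp(-2*I*pi/5)) + 1*(exp(2*I*pi/5))*conj(exp(-4*I*pi/5)) + 1*(exp(-2*I*pi/5))*conj(exp(4*I*pi/5)) + 1*(exp(4*I*pi/5))*conj(exp(2*I*pi/5))]
      = (1/5)[(1) + (exp(-2*I*pi/5)) + (exp(-4*I*pi/5)) + (exp(4*I*pi/5)) + (exp(2*I*pi/5))] = 0/5 = 0
(Exp terms are combined using exp(i*s)*conj(exp(i*t)) = exp(i*(s-t)), and sums of them are collapsed using the identity that for every m > 1 the m distinct m-th roots of unity sum to 0, e.g. 1 + exp(2*I*pi/3) + exp(-2*I*pi/3) = 0.)
Hence the multiplicities are chi_3: 1. Dimension check: dim(chi_3)*dim(chi_0) = 1*1 = 1 and sum (mult * dim) = 1*1 = 1.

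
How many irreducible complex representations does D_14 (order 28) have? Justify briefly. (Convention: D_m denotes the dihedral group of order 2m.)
10

Derivation: The number of irreducible complex representations of a finite group equals its number of conjugacy classes. D_14 has 10 conjugacy classes (n/2 + 3 for n even), so D_14 (order 28) has exactly 10 irreducible complex representations.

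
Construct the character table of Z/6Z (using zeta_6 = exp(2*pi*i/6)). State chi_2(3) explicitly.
Character table of Z/6Z (irreps indexed chi_0,...,chi_5 with chi_k(m) = zeta_6^(k*m), zeta_6 = exp(2*pi*i/6)):
  irrep \ class  {0} (size 1)  {1} (size 1)    {2} (size 1)    {3} (size 1)  {4} (size 1)    {5} (size 1)  
  chi_0          1             1               1               1             1               1             
  chi_1          1             exp(I*pi/3)     exp(2*I*pi/3)   -1            exp(-2*I*pi/3)  exp(-I*pi/3)  
  chi_2          1             exp(2*I*pi/3)   exp(-2*I*pi/3)  1             exp(2*I*pi/3)   exp(-2*I*pi/3)
  chi_3          1             -1              1               -1            1               -1            
  chi_4          1             exp(-2*I*pi/3)  exp(2*I*pi/3)   1             exp(-2*I*pi/3)  exp(2*I*pi/3) 
  chi_5          1             exp(-I*pi/3)    exp(-2*I*pi/3)  -1            exp(2*I*pi/3)   exp(I*pi/3)   

Spot check: chi_2(3) = zeta_6^(2*3) = zeta_6^6 = 1.

Explanation: Z/6Z is abelian, so all 6 irreducible complex representations are 1-dimensional. They are given by chi_k(m) = zeta_6^(k*m) for k = 0,...,5. Row orthogonality: sum_m chi_k(m) conj(chi_l(m)) = 6 * [k = l].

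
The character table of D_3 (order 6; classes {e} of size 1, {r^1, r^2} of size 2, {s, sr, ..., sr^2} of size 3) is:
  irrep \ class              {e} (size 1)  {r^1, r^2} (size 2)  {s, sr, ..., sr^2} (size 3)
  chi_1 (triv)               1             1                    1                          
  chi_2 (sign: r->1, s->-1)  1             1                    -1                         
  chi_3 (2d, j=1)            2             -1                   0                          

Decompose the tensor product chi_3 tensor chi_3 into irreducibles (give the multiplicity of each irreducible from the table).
chi_3 tensor chi_3 = chi_1 + chi_2 + chi_3 (all other irreducibles have multiplicity 0).

Derivation: The character of a tensor product is the pointwise product (chi_3 * chi_3)(C) = chi_3(C) * chi_3(C):
  {e}: (2)*(2), {r^1, r^2}: (-1)*(-1), {s, sr, ..., sr^2}: (0)*(0)
so (chi_3 * chi_3) takes values
  {e} -> 4, {r^1, r^2} -> 1, {s, sr, ..., sr^2} -> 0.
Now take the inner product of this character with each irreducible chi from the table, <chi_3*chi_3, chi> = (1/6) sum_C |C| (chi_3*chi_3)(C) conj(chi(C)):
  <chi_3*chi_3, chi_1> = (1/6)[1*(4)*conj(1) + 2*(1)*conj(1) + 3*(0)*conj(1)]
      = (1/6)[(4) + (2) + (0)] = 6/6 = 1
  <chi_3*chi_3, chi_2> = (1/6)[1*(4)*conj(1) + 2*(1)*conj(1) + 3*(0)*conj(-1)]
      = (1/6)[(4) + (2) + (0)] = 6/6 = 1
  <chi_3*chi_3, chi_3> = (1/6)[1*(4)*conj(2) + 2*(1)*conj(-1) + 3*(0)*conj(0)]
      = (1/6)[(8) + (-2) + (0)] = 6/6 = 1
Hence the multiplicities are chi_1: 1, chi_2: 1, chi_3: 1. Dimension check: dim(chi_3)*dim(chi_3) = 2*2 = 4 and sum (mult * dim) = 1*1 + 1*1 + 1*2 = 4.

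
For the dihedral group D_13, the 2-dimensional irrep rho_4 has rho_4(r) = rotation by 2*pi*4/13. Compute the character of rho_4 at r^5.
chi_{rho_4}(r^5) = 2*cos(2*pi*4*5/13) = -2*cos(pi/13)

Working: rho_4(r^5) is rotation by angle 2*pi*4*5/13, whose trace is 2*cos(2*pi*4*5/13) = -2*cos(pi/13).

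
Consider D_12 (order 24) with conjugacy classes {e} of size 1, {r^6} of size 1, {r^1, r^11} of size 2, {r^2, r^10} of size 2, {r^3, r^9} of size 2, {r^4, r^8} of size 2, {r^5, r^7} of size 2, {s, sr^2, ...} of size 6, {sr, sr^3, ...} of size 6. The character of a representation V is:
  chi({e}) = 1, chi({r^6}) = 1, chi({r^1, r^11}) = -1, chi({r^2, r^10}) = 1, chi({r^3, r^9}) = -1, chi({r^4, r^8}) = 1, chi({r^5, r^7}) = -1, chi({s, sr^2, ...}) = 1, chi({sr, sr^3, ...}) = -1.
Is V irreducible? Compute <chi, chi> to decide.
Irreducible: <chi, chi> = 1.

Why: <chi, chi> = (1/|G|) sum_C |C| * |chi(C)|^2 = (1/24)[1*|1|^2 + 1*|1|^2 + 2*|-1|^2 + 2*|1|^2 + 2*|-1|^2 + 2*|1|^2 + 2*|-1|^2 + 6*|1|^2 + 6*|-1|^2]
  = (1/24)[(1) + (1) + (2) + (2) + (2) + (2) + (2) + (6) + (6)] = 24/24 = 1.
A character is irreducible iff <chi, chi> = 1, so this representation is irreducible.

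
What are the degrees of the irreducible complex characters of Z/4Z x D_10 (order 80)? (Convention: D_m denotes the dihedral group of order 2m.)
Dimensions: 1, 1, 1, 1, 1, 1, 1, 1, 1, 1, 1, 1, 1, 1, 1, 1, 2, 2, 2, 2, 2, 2, 2, 2, 2, 2, 2, 2, 2, 2, 2, 2

Justification: There are 32 irreducibles (= number of conjugacy classes). Their dimensions d_i satisfy sum d_i^2 = |G| = 80: 1 + 1 + 1 + 1 + 1 + 1 + 1 + 1 + 1 + 1 + 1 + 1 + 1 + 1 + 1 + 1 + 4 + 4 + 4 + 4 + 4 + 4 + 4 + 4 + 4 + 4 + 4 + 4 + 4 + 4 + 4 + 4 = 80. (For the product with Z/4Z: each of the 4 1-dim characters of Z/4Z tensors with each irrep of D_10, giving 4 copies of each D_10-dimension.)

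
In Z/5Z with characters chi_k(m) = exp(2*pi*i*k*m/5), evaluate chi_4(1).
chi_4(1) = zeta_5^4 = exp(-2*I*pi/5)

Details: chi_4(1) = zeta_5^(4*1) = zeta_5^4. Since zeta_5^5 = 1, this equals zeta_5^4 = exp(2*pi*i*4/5) = exp(-2*I*pi/5).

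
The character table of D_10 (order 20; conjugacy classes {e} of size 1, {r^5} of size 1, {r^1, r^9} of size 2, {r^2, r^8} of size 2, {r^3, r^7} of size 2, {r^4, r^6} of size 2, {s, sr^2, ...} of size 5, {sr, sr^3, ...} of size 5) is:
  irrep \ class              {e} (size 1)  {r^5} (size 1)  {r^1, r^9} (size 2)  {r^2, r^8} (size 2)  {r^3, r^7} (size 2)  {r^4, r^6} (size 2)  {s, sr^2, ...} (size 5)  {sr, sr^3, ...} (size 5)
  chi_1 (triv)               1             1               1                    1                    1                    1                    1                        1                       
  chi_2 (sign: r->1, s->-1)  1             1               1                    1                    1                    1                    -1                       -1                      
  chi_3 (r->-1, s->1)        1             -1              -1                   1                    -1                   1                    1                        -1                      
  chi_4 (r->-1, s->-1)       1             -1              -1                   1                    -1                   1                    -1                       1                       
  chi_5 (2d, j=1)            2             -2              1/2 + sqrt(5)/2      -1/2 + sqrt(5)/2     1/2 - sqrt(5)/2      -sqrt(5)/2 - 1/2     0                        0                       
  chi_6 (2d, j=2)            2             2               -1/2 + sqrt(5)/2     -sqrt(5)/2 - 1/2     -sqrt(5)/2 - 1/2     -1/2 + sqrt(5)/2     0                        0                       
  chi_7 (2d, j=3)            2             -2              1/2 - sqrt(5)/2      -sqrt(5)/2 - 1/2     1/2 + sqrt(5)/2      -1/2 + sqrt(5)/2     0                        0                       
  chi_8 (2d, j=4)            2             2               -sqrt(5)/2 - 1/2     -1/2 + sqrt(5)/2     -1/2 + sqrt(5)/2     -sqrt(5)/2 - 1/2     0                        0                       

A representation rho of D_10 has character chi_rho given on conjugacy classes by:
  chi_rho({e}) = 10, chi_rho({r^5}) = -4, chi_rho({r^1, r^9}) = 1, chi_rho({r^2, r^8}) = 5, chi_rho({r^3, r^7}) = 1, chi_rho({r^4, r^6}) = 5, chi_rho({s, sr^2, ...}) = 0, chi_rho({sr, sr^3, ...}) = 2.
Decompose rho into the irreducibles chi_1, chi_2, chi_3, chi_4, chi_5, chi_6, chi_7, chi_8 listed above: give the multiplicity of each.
Multiplicities: chi_1: 2, chi_2: 1, chi_3: 1, chi_4: 2, chi_5: 1, chi_6: 0, chi_7: 1, chi_8: 0.

Justification: Use <chi_rho, chi> = (1/|G|) sum_C |C| * chi_rho(C) * conj(chi(C)) with |G| = 20 for each irreducible chi in the table:
  <chi_rho, chi_1> = (1/20)[1*(10)*conj(1) + 1*(-4)*conj(1) + 2*(1)*conj(1) + 2*(5)*conj(1) + 2*(1)*conj(1) + 2*(5)*conj(1) + 5*(0)*conj(1) + 5*(2)*conj(1)]
      = (1/20)[(10) + (-4) + (2) + (10) + (2) + (10) + (0) + (10)] = 40/20 = 2
  <chi_rho, chi_2> = (1/20)[1*(10)*conj(1) + 1*(-4)*conj(1) + 2*(1)*conj(1) + 2*(5)*conj(1) + 2*(1)*conj(1) + 2*(5)*conj(1) + 5*(0)*conj(-1) + 5*(2)*conj(-1)]
      = (1/20)[(10) + (-4) + (2) + (10) + (2) + (10) + (0) + (-10)] = 20/20 = 1
  <chi_rho, chi_3> = (1/20)[1*(10)*conj(1) + 1*(-4)*conj(-1) + 2*(1)*conj(-1) + 2*(5)*conj(1) + 2*(1)*conj(-1) + 2*(5)*conj(1) + 5*(0)*conj(1) + 5*(2)*conj(-1)]
      = (1/20)[(10) + (4) + (-2) + (10) + (-2) + (10) + (0) + (-10)] = 20/20 = 1
  <chi_rho, chi_4> = (1/20)[1*(10)*conj(1) + 1*(-4)*conj(-1) + 2*(1)*conj(-1) + 2*(5)*conj(1) + 2*(1)*conj(-1) + 2*(5)*conj(1) + 5*(0)*conj(-1) + 5*(2)*conj(1)]
      = (1/20)[(10) + (4) + (-2) + (10) + (-2) + (10) + (0) + (10)] = 40/20 = 2
  <chi_rho, chi_5> = (1/20)[1*(10)*conj(2) + 1*(-4)*conj(-2) + 2*(1)*conj(1/2 + sqrt(5)/2) + 2*(5)*conj(-1/2 + sqrt(5)/2) + 2*(1)*conj(1/2 - sqrt(5)/2) + 2*(5)*conj(-sqrt(5)/2 - 1/2) + 5*(0)*conj(0) + 5*(2)*conj(0)]
      = (1/20)[(20) + (8) + (1 + sqrt(5)) + (-5 + 5*sqrt(5)) + (1 - sqrt(5)) + (-5*sqrt(5) - 5) + (0) + (0)] = 20/20 = 1
  <chi_rho, chi_6> = (1/20)[1*(10)*conj(2) + 1*(-4)*conj(2) + 2*(1)*conj(-1/2 + sqrt(5)/2) + 2*(5)*conj(-sqrt(5)/2 - 1/2) + 2*(1)*conj(-sqrt(5)/2 - 1/2) + 2*(5)*conj(-1/2 + sqrt(5)/2) + 5*(0)*conj(0) + 5*(2)*conj(0)]
      = (1/20)[(20) + (-8) + (-1 + sqrt(5)) + (-5*sqrt(5) - 5) + (-sqrt(5) - 1) + (-5 + 5*sqrt(5)) + (0) + (0)] = 0/20 = 0
  <chi_rho, chi_7> = (1/20)[1*(10)*conj(2) + 1*(-4)*conj(-2) + 2*(1)*conj(1/2 - sqrt(5)/2) + 2*(5)*conj(-sqrt(5)/2 - 1/2) + 2*(1)*conj(1/2 + sqrt(5)/2) + 2*(5)*conj(-1/2 + sqrt(5)/2) + 5*(0)*conj(0) + 5*(2)*conj(0)]
      = (1/20)[(20) + (8) + (1 - sqrt(5)) + (-5*sqrt(5) - 5) + (1 + sqrt(5)) + (-5 + 5*sqrt(5)) + (0) + (0)] = 20/20 = 1
  <chi_rho, chi_8> = (1/20)[1*(10)*conj(2) + 1*(-4)*conj(2) + 2*(1)*conj(-sqrt(5)/2 - 1/2) + 2*(5)*conj(-1/2 + sqrt(5)/2) + 2*(1)*conj(-1/2 + sqrt(5)/2) + 2*(5)*conj(-sqrt(5)/2 - 1/2) + 5*(0)*conj(0) + 5*(2)*conj(0)]
      = (1/20)[(20) + (-8) + (-sqrt(5) - 1) + (-5 + 5*sqrt(5)) + (-1 + sqrt(5)) + (-5*sqrt(5) - 5) + (0) + (0)] = 0/20 = 0
Dimension check: dim(rho) = sum (mult * dim) = 2*1 + 1*1 + 1*1 + 2*1 + 1*2 + 0*2 + 1*2 + 0*2 = 10 = chi_rho(e) = 10.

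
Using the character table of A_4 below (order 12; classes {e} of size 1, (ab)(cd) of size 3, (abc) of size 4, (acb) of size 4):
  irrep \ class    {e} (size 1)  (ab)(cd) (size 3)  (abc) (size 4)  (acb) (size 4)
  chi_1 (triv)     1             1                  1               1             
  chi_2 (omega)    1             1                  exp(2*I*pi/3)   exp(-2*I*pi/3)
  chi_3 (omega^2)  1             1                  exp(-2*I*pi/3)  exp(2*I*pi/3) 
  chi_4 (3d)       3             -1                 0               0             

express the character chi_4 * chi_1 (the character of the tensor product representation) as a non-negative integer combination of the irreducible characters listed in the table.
chi_4 tensor chi_1 = chi_4 (all other irreducibles have multiplicity 0).

Solution. The character of a tensor product is the pointwise product (chi_4 * chi_1)(C) = chi_4(C) * chi_1(C):
  {e}: (3)*(1), (ab)(cd): (-1)*(1), (abc): (0)*(1), (acb): (0)*(1)
so (chi_4 * chi_1) takes values
  {e} -> 3, (ab)(cd) -> -1, (abc) -> 0, (acb) -> 0.
Now take the inner product of this character with each irreducible chi from the table, <chi_4*chi_1, chi> = (1/12) sum_C |C| (chi_4*chi_1)(C) conj(chi(C)):
  <chi_4*chi_1, chi_1> = (1/12)[1*(3)*conj(1) + 3*(-1)*conj(1) + 4*(0)*conj(1) + 4*(0)*conj(1)]
      = (1/12)[(3) + (-3) + (0) + (0)] = 0/12 = 0
  <chi_4*chi_1, chi_2> = (1/12)[1*(3)*conj(1) + 3*(-1)*conj(1) + 4*(0)*conj(exp(2*I*pi/3)) + 4*(0)*conj(exp(-2*I*pi/3))]
      = (1/12)[(3) + (-3) + (0) + (0)] = 0/12 = 0
  <chi_4*chi_1, chi_3> = (1/12)[1*(3)*conj(1) + 3*(-1)*conj(1) + 4*(0)*conj(exp(-2*I*pi/3)) + 4*(0)*conj(exp(2*I*pi/3))]
      = (1/12)[(3) + (-3) + (0) + (0)] = 0/12 = 0
  <chi_4*chi_1, chi_4> = (1/12)[1*(3)*conj(3) + 3*(-1)*conj(-1) + 4*(0)*conj(0) + 4*(0)*conj(0)]
      = (1/12)[(9) + (3) + (0) + (0)] = 12/12 = 1
(Exp terms are combined using exp(i*s)*conj(exp(i*t)) = exp(i*(s-t)), and sums of them are collapsed using the identity that for every m > 1 the m distinct m-th roots of unity sum to 0, e.g. 1 + exp(2*I*pi/3) + exp(-2*I*pi/3) = 0.)
Hence the multiplicities are chi_4: 1. Dimension check: dim(chi_4)*dim(chi_1) = 3*1 = 3 and sum (mult * dim) = 1*3 = 3.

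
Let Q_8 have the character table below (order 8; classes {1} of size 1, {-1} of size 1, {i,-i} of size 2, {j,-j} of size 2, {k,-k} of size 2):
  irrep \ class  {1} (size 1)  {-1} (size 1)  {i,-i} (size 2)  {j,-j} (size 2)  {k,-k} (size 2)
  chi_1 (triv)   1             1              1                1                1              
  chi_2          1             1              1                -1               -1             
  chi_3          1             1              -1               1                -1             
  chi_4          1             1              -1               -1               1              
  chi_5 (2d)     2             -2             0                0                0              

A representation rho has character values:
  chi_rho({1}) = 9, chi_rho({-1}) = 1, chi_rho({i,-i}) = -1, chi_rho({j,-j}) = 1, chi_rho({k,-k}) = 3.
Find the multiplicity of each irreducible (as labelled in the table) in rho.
Multiplicities: chi_1: 2, chi_2: 0, chi_3: 1, chi_4: 2, chi_5: 2.

Derivation: Use <chi_rho, chi> = (1/|G|) sum_C |C| * chi_rho(C) * conj(chi(C)) with |G| = 8 for each irreducible chi in the table:
  <chi_rho, chi_1> = (1/8)[1*(9)*conj(1) + 1*(1)*conj(1) + 2*(-1)*conj(1) + 2*(1)*conj(1) + 2*(3)*conj(1)]
      = (1/8)[(9) + (1) + (-2) + (2) + (6)] = 16/8 = 2
  <chi_rho, chi_2> = (1/8)[1*(9)*conj(1) + 1*(1)*conj(1) + 2*(-1)*conj(1) + 2*(1)*conj(-1) + 2*(3)*conj(-1)]
      = (1/8)[(9) + (1) + (-2) + (-2) + (-6)] = 0/8 = 0
  <chi_rho, chi_3> = (1/8)[1*(9)*conj(1) + 1*(1)*conj(1) + 2*(-1)*conj(-1) + 2*(1)*conj(1) + 2*(3)*conj(-1)]
      = (1/8)[(9) + (1) + (2) + (2) + (-6)] = 8/8 = 1
  <chi_rho, chi_4> = (1/8)[1*(9)*conj(1) + 1*(1)*conj(1) + 2*(-1)*conj(-1) + 2*(1)*conj(-1) + 2*(3)*conj(1)]
      = (1/8)[(9) + (1) + (2) + (-2) + (6)] = 16/8 = 2
  <chi_rho, chi_5> = (1/8)[1*(9)*conj(2) + 1*(1)*conj(-2) + 2*(-1)*conj(0) + 2*(1)*conj(0) + 2*(3)*conj(0)]
      = (1/8)[(18) + (-2) + (0) + (0) + (0)] = 16/8 = 2
Dimension check: dim(rho) = sum (mult * dim) = 2*1 + 0*1 + 1*1 + 2*1 + 2*2 = 9 = chi_rho(e) = 9.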